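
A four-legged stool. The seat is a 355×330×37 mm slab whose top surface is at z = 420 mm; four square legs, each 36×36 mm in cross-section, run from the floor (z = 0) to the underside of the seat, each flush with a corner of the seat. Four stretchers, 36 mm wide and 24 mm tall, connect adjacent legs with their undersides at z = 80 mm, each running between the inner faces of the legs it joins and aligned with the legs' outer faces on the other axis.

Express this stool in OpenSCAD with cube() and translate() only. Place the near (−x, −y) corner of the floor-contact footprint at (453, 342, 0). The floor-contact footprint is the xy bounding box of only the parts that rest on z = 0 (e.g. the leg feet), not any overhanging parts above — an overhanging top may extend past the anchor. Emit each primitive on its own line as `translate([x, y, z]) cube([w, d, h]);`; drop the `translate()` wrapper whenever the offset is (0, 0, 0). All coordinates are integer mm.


// leg_h = 420 - 37 = 383
// stretcher span = 355 - 2*36 = 283
translate([453, 342, 383]) cube([355, 330, 37]);
translate([453, 342, 0]) cube([36, 36, 383]);
translate([772, 342, 0]) cube([36, 36, 383]);
translate([453, 636, 0]) cube([36, 36, 383]);
translate([772, 636, 0]) cube([36, 36, 383]);
translate([489, 342, 80]) cube([283, 36, 24]);
translate([489, 636, 80]) cube([283, 36, 24]);
translate([453, 378, 80]) cube([36, 258, 24]);
translate([772, 378, 80]) cube([36, 258, 24]);


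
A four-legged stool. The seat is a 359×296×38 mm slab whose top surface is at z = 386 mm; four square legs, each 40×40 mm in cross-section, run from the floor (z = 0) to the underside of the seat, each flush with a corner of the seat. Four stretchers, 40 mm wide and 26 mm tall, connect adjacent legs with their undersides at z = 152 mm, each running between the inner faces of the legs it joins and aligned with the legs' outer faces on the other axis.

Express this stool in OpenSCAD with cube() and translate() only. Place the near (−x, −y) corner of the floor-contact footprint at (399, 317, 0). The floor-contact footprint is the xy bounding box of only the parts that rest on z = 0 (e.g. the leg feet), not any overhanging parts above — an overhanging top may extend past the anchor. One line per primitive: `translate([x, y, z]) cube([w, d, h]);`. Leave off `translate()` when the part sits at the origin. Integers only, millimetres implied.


// leg_h = 386 - 38 = 348
// stretcher span = 359 - 2*40 = 279
translate([399, 317, 348]) cube([359, 296, 38]);
translate([399, 317, 0]) cube([40, 40, 348]);
translate([718, 317, 0]) cube([40, 40, 348]);
translate([399, 573, 0]) cube([40, 40, 348]);
translate([718, 573, 0]) cube([40, 40, 348]);
translate([439, 317, 152]) cube([279, 40, 26]);
translate([439, 573, 152]) cube([279, 40, 26]);
translate([399, 357, 152]) cube([40, 216, 26]);
translate([718, 357, 152]) cube([40, 216, 26]);


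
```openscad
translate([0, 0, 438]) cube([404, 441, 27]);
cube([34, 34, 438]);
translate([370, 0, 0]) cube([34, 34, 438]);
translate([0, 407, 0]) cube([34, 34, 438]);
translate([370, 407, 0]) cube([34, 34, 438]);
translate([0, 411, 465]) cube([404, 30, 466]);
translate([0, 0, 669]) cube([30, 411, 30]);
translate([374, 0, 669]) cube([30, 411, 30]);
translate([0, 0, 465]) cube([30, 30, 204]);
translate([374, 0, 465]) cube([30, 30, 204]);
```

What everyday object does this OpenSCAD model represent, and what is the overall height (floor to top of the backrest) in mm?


A chair. The overall height is 931 mm.

A slab on four corner posts with a tall panel at the back — a chair. The seat slab sits at z = 438 with thickness 27, and the 466 mm backrest starts at the seat top, so the overall height is 438 + 27 + 466 = 931 mm.


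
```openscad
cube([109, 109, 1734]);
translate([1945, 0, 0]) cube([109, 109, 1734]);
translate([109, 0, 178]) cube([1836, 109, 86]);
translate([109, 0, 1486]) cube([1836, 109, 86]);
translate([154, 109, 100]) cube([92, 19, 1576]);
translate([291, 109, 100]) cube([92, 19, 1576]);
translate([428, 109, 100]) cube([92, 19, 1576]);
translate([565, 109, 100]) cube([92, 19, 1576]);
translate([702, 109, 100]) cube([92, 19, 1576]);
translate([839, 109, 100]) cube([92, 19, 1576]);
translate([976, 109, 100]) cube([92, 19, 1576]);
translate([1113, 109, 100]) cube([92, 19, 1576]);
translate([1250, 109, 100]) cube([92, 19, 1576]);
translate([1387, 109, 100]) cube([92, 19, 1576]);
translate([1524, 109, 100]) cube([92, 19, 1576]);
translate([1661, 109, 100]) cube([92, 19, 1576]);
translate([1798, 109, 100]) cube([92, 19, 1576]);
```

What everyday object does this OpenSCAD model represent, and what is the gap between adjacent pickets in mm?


A fence section. The picket gap is 45 mm.

Two posts, two rails, 13 pickets — a fence section. Span 1836 mm holds 13 pickets of 92 mm with 14 equal gaps: ⌊(1836 − 13·92) / 14⌋ = 45 mm.


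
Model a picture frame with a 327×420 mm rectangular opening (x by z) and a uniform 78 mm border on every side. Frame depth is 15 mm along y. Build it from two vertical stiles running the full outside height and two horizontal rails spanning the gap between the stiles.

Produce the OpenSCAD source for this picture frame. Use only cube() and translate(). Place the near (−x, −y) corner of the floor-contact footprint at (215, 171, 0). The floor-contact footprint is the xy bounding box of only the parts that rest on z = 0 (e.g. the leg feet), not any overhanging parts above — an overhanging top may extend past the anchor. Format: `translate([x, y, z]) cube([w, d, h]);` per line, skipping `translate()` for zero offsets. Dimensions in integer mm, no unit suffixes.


translate([215, 171, 0]) cube([78, 15, 576]);
translate([620, 171, 0]) cube([78, 15, 576]);
translate([293, 171, 0]) cube([327, 15, 78]);
translate([293, 171, 498]) cube([327, 15, 78]);


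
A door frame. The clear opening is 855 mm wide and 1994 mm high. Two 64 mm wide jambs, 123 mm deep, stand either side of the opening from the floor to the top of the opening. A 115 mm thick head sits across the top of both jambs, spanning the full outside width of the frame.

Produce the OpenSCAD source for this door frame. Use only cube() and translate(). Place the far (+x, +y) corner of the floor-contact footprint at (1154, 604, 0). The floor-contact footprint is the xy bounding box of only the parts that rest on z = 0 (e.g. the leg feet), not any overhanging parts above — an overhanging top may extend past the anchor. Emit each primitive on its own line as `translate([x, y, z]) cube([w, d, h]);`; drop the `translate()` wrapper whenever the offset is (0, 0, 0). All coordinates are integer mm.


translate([171, 481, 0]) cube([64, 123, 1994]);
translate([1090, 481, 0]) cube([64, 123, 1994]);
translate([171, 481, 1994]) cube([983, 123, 115]);


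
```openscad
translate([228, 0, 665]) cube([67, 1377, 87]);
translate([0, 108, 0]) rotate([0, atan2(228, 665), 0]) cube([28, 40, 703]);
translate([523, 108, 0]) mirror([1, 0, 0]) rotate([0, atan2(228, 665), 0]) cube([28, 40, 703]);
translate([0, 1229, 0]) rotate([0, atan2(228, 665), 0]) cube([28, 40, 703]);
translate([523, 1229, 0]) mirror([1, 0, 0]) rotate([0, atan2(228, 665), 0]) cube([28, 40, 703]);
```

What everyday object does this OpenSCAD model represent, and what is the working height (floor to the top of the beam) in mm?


A sawhorse. The overall height is 752 mm.

A beam across two mirrored pairs of raked legs — a sawhorse. The beam's underside is at z = 665 (matching the legs' vertical rise in atan2(228, 665)) and the beam is 87 mm tall, so its top is at 665 + 87 = 752 mm. The raked legs top out at the beam's underside, so that is the highest point.


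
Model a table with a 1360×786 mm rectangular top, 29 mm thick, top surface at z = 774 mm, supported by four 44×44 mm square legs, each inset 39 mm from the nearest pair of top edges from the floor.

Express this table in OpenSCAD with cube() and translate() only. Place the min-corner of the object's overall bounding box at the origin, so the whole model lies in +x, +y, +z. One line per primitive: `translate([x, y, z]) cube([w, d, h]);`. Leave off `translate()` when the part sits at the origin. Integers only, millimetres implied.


translate([0, 0, 745]) cube([1360, 786, 29]);
translate([39, 39, 0]) cube([44, 44, 745]);
translate([1277, 39, 0]) cube([44, 44, 745]);
translate([39, 703, 0]) cube([44, 44, 745]);
translate([1277, 703, 0]) cube([44, 44, 745]);


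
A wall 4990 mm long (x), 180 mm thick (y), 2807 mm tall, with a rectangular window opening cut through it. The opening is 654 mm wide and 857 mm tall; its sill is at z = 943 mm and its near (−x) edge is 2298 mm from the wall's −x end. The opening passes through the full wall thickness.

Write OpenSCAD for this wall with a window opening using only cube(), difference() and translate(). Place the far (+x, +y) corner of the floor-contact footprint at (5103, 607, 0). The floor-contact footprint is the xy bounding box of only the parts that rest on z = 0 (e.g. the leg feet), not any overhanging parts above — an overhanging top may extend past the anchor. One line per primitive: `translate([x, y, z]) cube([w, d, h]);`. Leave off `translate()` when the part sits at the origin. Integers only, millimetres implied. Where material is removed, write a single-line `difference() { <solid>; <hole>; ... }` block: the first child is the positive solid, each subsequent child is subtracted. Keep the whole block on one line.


difference() { translate([113, 427, 0]) cube([4990, 180, 2807]); translate([2411, 427, 943]) cube([654, 180, 857]); }


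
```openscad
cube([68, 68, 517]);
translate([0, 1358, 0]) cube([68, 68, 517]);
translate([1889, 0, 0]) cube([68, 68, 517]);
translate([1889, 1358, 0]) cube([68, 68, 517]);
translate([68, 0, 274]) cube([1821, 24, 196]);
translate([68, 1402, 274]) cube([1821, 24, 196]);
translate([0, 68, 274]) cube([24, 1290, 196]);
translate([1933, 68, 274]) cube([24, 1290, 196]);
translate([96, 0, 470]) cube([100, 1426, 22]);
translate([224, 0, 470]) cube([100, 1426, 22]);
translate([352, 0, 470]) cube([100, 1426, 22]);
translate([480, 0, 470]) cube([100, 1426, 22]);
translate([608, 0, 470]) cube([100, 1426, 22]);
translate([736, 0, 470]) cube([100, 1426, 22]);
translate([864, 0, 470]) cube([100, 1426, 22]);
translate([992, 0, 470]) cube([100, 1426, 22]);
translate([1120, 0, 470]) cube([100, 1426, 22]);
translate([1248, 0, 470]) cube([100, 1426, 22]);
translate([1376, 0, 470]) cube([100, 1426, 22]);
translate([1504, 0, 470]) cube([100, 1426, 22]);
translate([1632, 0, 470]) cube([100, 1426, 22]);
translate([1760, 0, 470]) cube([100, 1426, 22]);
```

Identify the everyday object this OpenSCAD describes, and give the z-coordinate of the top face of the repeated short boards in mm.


A bed frame. The slat-top height is 492 mm.

Four posts, four rails, and a row of slats — a bed frame. Slats sit on the rails at z = 274 + 196 = 470; with slat thickness 22, the top is 492 mm.


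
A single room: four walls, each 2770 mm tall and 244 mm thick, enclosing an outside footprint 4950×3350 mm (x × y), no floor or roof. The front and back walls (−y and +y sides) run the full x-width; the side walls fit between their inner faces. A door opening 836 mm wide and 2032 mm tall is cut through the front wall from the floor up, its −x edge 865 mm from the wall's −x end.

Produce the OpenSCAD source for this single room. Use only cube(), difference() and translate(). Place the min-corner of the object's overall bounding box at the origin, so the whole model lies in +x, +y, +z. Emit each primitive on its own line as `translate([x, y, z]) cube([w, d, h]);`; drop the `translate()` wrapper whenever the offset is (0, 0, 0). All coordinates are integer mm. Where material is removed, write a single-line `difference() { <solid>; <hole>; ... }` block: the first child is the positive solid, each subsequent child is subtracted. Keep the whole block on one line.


difference() { cube([4950, 244, 2770]); translate([865, 0, 0]) cube([836, 244, 2032]); }
translate([0, 3106, 0]) cube([4950, 244, 2770]);
translate([0, 244, 0]) cube([244, 2862, 2770]);
translate([4706, 244, 0]) cube([244, 2862, 2770]);


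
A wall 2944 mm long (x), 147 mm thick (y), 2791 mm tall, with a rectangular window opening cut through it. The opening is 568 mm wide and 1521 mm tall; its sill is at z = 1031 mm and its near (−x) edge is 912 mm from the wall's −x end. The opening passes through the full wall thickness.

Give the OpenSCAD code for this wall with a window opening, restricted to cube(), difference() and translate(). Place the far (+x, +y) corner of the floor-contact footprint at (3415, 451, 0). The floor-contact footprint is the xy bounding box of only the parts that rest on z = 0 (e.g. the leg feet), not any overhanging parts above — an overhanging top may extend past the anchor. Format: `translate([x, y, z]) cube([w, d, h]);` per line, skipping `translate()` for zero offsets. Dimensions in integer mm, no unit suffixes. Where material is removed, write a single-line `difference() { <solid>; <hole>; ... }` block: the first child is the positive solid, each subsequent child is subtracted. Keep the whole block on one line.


difference() { translate([471, 304, 0]) cube([2944, 147, 2791]); translate([1383, 304, 1031]) cube([568, 147, 1521]); }


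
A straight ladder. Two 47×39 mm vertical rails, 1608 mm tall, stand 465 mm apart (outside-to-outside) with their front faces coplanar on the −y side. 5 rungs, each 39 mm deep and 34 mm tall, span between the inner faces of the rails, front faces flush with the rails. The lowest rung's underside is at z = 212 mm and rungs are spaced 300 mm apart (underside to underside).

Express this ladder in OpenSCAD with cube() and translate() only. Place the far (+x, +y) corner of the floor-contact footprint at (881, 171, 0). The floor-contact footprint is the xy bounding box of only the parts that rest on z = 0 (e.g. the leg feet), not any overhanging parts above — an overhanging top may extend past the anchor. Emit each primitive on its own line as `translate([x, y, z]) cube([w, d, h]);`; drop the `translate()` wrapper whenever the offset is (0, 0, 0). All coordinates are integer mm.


translate([416, 132, 0]) cube([47, 39, 1608]);
translate([834, 132, 0]) cube([47, 39, 1608]);
translate([463, 132, 212]) cube([371, 39, 34]);
translate([463, 132, 512]) cube([371, 39, 34]);
translate([463, 132, 812]) cube([371, 39, 34]);
translate([463, 132, 1112]) cube([371, 39, 34]);
translate([463, 132, 1412]) cube([371, 39, 34]);


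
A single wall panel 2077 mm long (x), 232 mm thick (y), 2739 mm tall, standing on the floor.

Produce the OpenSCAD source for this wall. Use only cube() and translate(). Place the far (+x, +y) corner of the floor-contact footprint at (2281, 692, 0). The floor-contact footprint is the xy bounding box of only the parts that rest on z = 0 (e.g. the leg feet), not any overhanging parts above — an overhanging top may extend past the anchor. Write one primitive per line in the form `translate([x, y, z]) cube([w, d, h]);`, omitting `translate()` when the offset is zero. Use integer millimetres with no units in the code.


translate([204, 460, 0]) cube([2077, 232, 2739]);


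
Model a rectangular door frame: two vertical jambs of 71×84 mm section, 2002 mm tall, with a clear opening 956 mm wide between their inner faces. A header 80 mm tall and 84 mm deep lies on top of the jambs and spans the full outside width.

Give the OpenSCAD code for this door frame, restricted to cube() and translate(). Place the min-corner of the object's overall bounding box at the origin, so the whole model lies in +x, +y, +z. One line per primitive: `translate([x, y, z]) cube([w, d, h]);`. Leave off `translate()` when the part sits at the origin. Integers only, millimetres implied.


cube([71, 84, 2002]);
translate([1027, 0, 0]) cube([71, 84, 2002]);
translate([0, 0, 2002]) cube([1098, 84, 80]);


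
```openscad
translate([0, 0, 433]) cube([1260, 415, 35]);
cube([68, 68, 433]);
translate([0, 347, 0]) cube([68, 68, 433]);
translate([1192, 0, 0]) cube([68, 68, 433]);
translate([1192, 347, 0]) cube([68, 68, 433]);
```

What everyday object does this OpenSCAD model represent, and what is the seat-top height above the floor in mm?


A bench. The seat-top height is 468 mm.

A long slab on four corner posts — a bench. The slab sits at z = 433 with thickness 35, so the top is 433 + 35 = 468 mm.


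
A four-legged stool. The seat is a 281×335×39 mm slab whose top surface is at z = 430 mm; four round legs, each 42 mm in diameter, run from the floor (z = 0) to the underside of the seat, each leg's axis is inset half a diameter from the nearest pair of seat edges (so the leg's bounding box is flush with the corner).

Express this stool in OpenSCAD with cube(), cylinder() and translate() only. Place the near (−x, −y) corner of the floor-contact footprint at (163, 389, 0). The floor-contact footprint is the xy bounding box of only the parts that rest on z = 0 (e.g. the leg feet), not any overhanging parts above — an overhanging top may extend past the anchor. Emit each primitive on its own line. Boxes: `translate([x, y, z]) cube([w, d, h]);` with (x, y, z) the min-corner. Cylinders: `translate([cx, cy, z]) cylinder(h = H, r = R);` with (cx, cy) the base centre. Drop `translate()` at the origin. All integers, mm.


translate([163, 389, 391]) cube([281, 335, 39]);
translate([184, 410, 0]) cylinder(h = 391, r = 21);
translate([423, 410, 0]) cylinder(h = 391, r = 21);
translate([184, 703, 0]) cylinder(h = 391, r = 21);
translate([423, 703, 0]) cylinder(h = 391, r = 21);


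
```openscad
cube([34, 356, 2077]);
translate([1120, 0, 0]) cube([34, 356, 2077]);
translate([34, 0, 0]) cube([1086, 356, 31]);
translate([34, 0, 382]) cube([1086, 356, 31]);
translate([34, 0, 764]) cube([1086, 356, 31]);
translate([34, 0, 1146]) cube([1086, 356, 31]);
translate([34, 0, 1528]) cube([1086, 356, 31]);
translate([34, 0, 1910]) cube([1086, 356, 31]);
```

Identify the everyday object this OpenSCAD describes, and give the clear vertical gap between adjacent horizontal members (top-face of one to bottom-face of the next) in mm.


A bookshelf. The clear shelf gap is 351 mm.

Two tall side panels with 6 horizontal boards between them — a bookshelf. The first two shelf undersides are at z = 0 and z = 382; with shelf thickness 31, the clear gap is 382 − 0 − 31 = 351 mm.


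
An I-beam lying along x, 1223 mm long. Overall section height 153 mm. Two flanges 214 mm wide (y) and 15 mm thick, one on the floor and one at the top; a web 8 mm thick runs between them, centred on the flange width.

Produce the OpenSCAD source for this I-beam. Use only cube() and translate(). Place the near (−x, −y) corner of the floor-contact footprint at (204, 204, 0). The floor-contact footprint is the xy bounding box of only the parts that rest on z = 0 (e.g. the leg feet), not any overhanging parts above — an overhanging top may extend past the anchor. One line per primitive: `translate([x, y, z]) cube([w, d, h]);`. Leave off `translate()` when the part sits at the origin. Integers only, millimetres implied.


translate([204, 204, 0]) cube([1223, 214, 15]);
translate([204, 307, 15]) cube([1223, 8, 123]);
translate([204, 204, 138]) cube([1223, 214, 15]);


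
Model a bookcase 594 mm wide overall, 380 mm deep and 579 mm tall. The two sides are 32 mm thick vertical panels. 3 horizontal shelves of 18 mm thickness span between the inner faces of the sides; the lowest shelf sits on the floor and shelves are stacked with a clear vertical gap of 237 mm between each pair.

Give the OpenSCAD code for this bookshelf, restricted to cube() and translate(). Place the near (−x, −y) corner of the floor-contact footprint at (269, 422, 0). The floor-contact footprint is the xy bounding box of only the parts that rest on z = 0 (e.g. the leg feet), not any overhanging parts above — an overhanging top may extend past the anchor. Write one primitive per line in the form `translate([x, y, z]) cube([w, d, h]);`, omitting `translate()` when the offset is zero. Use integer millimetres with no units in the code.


translate([269, 422, 0]) cube([32, 380, 579]);
translate([831, 422, 0]) cube([32, 380, 579]);
translate([301, 422, 0]) cube([530, 380, 18]);
translate([301, 422, 255]) cube([530, 380, 18]);
translate([301, 422, 510]) cube([530, 380, 18]);


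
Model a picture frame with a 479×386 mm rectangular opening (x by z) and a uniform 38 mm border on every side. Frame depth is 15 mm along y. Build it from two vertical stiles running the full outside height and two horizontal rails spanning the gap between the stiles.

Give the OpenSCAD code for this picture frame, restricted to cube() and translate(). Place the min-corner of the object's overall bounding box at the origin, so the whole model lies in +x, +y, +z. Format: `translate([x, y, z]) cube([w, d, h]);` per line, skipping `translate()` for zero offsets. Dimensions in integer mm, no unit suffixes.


cube([38, 15, 462]);
translate([517, 0, 0]) cube([38, 15, 462]);
translate([38, 0, 0]) cube([479, 15, 38]);
translate([38, 0, 424]) cube([479, 15, 38]);


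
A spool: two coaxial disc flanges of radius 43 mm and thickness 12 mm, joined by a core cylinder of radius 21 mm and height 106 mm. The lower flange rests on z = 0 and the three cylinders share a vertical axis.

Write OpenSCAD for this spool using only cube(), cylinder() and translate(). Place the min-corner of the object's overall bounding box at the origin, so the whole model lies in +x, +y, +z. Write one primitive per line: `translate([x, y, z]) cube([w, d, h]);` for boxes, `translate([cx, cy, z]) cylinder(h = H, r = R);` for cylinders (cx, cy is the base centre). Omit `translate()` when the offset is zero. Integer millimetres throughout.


translate([43, 43, 0]) cylinder(h = 12, r = 43);
translate([43, 43, 12]) cylinder(h = 106, r = 21);
translate([43, 43, 118]) cylinder(h = 12, r = 43);


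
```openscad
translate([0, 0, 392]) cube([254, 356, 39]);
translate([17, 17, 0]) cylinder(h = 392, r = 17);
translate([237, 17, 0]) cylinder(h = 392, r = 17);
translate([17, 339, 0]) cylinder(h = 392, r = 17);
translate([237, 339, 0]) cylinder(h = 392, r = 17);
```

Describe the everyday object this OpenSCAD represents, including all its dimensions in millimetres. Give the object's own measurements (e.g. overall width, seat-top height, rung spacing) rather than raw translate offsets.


A four-legged stool. The seat is a 254×356×39 mm slab whose top surface is at z = 431 mm; four round legs, each 34 mm in diameter, run from the floor (z = 0) to the underside of the seat, each leg's axis is inset half a diameter from the nearest pair of seat edges (so the leg's bounding box is flush with the corner).


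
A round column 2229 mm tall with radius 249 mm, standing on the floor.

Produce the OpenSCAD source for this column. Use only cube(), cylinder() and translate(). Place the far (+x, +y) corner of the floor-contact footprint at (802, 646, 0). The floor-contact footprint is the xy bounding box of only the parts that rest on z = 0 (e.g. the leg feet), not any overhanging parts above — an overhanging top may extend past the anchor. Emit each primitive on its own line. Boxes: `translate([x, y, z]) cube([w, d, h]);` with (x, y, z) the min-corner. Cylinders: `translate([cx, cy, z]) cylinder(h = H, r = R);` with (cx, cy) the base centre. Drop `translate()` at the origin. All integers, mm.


translate([553, 397, 0]) cylinder(h = 2229, r = 249);


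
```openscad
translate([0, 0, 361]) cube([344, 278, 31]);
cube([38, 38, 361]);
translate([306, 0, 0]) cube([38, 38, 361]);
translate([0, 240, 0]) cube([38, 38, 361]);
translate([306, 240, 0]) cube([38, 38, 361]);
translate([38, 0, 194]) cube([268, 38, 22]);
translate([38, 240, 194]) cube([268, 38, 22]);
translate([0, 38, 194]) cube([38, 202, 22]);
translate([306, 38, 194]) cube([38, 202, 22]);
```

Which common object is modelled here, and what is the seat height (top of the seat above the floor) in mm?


A stool. The seat height is 392 mm.

A 344×278×31 slab at z = 361 on four corner posts — a stool. The seat top is 361 + 31 = 392 mm.


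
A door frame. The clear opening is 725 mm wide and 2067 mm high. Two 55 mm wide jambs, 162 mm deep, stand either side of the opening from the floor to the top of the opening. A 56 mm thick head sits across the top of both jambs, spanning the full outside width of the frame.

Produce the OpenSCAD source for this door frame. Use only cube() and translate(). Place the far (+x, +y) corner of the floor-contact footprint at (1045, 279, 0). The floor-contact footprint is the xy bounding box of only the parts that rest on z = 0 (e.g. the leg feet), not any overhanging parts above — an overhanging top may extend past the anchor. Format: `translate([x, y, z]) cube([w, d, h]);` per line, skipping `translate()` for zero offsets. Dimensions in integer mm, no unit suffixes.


translate([210, 117, 0]) cube([55, 162, 2067]);
translate([990, 117, 0]) cube([55, 162, 2067]);
translate([210, 117, 2067]) cube([835, 162, 56]);


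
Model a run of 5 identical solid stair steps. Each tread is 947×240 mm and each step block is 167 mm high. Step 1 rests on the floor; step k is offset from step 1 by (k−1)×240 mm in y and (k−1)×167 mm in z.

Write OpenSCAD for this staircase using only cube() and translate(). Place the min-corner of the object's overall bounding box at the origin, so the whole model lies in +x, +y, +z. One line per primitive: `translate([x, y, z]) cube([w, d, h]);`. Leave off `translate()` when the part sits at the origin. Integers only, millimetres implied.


cube([947, 240, 167]);
translate([0, 240, 167]) cube([947, 240, 167]);
translate([0, 480, 334]) cube([947, 240, 167]);
translate([0, 720, 501]) cube([947, 240, 167]);
translate([0, 960, 668]) cube([947, 240, 167]);


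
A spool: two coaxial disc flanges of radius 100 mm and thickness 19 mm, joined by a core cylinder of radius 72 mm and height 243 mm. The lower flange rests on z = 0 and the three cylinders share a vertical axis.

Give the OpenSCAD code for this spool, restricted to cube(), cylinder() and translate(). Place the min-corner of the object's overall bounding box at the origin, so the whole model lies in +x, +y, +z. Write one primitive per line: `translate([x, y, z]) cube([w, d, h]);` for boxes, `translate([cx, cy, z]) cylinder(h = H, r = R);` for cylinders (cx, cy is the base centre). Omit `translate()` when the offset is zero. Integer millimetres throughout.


translate([100, 100, 0]) cylinder(h = 19, r = 100);
translate([100, 100, 19]) cylinder(h = 243, r = 72);
translate([100, 100, 262]) cylinder(h = 19, r = 100);


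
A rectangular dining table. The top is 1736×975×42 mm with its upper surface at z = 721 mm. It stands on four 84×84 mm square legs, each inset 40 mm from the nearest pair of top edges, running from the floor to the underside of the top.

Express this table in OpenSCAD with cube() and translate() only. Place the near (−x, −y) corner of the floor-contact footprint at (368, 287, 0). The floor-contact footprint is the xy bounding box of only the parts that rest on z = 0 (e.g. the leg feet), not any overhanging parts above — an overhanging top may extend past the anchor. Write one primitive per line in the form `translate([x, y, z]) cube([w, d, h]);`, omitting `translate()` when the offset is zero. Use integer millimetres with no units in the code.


translate([328, 247, 679]) cube([1736, 975, 42]);
translate([368, 287, 0]) cube([84, 84, 679]);
translate([1940, 287, 0]) cube([84, 84, 679]);
translate([368, 1098, 0]) cube([84, 84, 679]);
translate([1940, 1098, 0]) cube([84, 84, 679]);


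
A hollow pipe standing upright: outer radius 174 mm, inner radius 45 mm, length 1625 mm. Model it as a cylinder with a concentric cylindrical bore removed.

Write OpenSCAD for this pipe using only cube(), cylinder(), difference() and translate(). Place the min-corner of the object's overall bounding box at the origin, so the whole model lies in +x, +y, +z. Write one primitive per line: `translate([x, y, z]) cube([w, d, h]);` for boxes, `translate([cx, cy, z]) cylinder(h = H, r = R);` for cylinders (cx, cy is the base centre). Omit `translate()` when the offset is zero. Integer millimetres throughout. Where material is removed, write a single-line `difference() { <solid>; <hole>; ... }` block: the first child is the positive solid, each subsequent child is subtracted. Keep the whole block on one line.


difference() { translate([174, 174, 0]) cylinder(h = 1625, r = 174); translate([174, 174, 0]) cylinder(h = 1625, r = 45); }


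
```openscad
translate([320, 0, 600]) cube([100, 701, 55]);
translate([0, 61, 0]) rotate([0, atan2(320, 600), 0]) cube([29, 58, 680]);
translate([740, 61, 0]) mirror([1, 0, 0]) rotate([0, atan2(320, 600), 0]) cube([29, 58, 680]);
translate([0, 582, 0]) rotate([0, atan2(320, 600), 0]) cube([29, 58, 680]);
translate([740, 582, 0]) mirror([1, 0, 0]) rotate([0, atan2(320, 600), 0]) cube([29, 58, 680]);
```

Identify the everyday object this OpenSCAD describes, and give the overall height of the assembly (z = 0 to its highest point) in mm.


A sawhorse. The overall height is 655 mm.

A beam across two mirrored pairs of raked legs — a sawhorse. The beam's underside is at z = 600 (matching the legs' vertical rise in atan2(320, 600)) and the beam is 55 mm tall, so its top is at 600 + 55 = 655 mm. The raked legs top out at the beam's underside, so that is the highest point.


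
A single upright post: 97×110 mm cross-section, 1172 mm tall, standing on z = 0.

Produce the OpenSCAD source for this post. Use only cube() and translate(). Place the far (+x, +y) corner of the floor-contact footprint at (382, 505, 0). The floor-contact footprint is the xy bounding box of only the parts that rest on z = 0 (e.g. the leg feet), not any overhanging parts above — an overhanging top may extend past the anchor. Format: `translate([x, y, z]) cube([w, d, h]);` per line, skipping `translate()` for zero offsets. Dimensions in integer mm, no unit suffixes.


translate([285, 395, 0]) cube([97, 110, 1172]);


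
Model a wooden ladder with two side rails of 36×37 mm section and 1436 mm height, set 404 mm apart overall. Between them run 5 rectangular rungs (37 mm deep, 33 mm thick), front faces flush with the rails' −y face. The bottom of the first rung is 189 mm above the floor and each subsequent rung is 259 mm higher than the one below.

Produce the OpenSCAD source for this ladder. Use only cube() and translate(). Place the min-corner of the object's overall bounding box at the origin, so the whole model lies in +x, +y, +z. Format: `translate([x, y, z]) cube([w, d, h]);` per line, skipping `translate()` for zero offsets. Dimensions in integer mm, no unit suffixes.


cube([36, 37, 1436]);
translate([368, 0, 0]) cube([36, 37, 1436]);
translate([36, 0, 189]) cube([332, 37, 33]);
translate([36, 0, 448]) cube([332, 37, 33]);
translate([36, 0, 707]) cube([332, 37, 33]);
translate([36, 0, 966]) cube([332, 37, 33]);
translate([36, 0, 1225]) cube([332, 37, 33]);


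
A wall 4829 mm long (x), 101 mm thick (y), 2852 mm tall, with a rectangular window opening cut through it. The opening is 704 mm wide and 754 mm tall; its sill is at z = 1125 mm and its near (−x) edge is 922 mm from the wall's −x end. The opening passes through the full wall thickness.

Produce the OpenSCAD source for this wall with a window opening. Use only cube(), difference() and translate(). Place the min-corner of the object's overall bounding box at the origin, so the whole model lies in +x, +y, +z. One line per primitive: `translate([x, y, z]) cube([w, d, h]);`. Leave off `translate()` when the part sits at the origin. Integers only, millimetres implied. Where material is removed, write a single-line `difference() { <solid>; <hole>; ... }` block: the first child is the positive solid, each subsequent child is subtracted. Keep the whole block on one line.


difference() { cube([4829, 101, 2852]); translate([922, 0, 1125]) cube([704, 101, 754]); }


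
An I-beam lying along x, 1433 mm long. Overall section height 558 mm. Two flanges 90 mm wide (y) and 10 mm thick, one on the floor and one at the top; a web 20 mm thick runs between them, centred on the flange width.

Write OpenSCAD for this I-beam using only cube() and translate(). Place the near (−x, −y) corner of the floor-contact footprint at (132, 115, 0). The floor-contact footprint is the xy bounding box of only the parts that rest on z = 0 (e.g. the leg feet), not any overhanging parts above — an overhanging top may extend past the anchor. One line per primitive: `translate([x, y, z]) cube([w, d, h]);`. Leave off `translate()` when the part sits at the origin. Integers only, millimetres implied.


translate([132, 115, 0]) cube([1433, 90, 10]);
translate([132, 150, 10]) cube([1433, 20, 538]);
translate([132, 115, 548]) cube([1433, 90, 10]);


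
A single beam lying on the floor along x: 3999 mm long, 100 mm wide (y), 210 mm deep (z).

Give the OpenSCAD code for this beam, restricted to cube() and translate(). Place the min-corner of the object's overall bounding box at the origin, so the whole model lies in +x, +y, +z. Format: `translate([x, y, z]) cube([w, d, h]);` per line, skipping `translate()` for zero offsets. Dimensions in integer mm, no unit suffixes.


cube([3999, 100, 210]);


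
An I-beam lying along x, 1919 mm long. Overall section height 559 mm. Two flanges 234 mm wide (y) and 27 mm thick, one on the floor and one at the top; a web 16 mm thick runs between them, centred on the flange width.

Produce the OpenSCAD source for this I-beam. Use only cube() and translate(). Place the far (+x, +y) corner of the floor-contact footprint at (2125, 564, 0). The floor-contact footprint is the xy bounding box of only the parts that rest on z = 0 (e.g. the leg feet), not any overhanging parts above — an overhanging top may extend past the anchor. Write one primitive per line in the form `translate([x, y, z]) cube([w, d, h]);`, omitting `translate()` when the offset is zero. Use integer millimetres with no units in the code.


translate([206, 330, 0]) cube([1919, 234, 27]);
translate([206, 439, 27]) cube([1919, 16, 505]);
translate([206, 330, 532]) cube([1919, 234, 27]);


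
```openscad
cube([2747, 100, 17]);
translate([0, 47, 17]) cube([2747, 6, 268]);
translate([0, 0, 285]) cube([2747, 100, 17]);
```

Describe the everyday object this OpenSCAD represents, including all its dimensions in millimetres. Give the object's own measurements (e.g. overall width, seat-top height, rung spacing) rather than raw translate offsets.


An I-beam lying along x, 2747 mm long. Overall section height 302 mm. Two flanges 100 mm wide (y) and 17 mm thick, one on the floor and one at the top; a web 6 mm thick runs between them, centred on the flange width.


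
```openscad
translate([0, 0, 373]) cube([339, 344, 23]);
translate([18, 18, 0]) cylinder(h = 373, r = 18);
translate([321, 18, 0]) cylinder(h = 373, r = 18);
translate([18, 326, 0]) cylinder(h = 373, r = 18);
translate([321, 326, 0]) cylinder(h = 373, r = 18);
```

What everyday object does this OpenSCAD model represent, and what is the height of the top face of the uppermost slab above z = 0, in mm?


A stool. The seat height is 396 mm.

A 339×344×23 slab at z = 373 on four corner cylinders — a stool. The seat top is 373 + 23 = 396 mm.


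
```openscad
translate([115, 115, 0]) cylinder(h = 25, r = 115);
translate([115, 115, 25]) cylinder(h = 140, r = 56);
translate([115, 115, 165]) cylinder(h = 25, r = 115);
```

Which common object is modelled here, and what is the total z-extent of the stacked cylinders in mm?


A spool. The overall height is 190 mm.

Three coaxial cylinders, large–small–large — a spool. Two 25 mm flanges and a 140 mm core give 25 + 140 + 25 = 190 mm.


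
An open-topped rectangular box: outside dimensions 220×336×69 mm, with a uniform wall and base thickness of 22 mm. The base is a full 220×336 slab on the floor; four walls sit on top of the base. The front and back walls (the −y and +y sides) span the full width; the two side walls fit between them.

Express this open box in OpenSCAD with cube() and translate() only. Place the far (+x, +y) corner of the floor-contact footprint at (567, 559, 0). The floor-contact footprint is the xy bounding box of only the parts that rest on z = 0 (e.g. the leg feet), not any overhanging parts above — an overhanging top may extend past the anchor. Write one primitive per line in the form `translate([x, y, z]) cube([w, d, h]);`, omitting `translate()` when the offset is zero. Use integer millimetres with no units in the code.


translate([347, 223, 0]) cube([220, 336, 22]);
translate([347, 223, 22]) cube([220, 22, 47]);
translate([347, 537, 22]) cube([220, 22, 47]);
translate([347, 245, 22]) cube([22, 292, 47]);
translate([545, 245, 22]) cube([22, 292, 47]);


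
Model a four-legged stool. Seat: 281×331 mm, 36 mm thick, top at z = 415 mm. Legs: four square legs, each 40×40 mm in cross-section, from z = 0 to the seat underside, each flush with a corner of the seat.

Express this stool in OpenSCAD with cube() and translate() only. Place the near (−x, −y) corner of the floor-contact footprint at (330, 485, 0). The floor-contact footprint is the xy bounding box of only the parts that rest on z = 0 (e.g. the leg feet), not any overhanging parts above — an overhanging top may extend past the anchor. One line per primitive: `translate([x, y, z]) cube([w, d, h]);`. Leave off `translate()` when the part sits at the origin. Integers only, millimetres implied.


translate([330, 485, 379]) cube([281, 331, 36]);
translate([330, 485, 0]) cube([40, 40, 379]);
translate([571, 485, 0]) cube([40, 40, 379]);
translate([330, 776, 0]) cube([40, 40, 379]);
translate([571, 776, 0]) cube([40, 40, 379]);


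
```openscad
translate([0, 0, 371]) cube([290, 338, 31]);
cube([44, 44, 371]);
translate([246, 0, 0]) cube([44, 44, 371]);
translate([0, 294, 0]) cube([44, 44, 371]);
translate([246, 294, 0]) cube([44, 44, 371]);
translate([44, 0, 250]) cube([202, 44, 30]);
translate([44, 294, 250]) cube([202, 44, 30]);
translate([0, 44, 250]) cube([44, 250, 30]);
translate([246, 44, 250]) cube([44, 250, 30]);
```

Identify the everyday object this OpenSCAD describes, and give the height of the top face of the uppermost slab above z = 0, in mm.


A stool. The seat height is 402 mm.

A 290×338×31 slab at z = 371 on four corner posts — a stool. The seat top is 371 + 31 = 402 mm.


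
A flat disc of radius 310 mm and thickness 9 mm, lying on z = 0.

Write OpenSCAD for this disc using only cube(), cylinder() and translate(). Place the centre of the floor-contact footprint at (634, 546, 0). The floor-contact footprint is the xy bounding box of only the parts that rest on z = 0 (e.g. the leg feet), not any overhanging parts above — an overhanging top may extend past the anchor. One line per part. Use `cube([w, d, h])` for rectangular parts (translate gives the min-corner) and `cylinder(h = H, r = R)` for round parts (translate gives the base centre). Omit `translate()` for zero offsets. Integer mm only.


translate([634, 546, 0]) cylinder(h = 9, r = 310);


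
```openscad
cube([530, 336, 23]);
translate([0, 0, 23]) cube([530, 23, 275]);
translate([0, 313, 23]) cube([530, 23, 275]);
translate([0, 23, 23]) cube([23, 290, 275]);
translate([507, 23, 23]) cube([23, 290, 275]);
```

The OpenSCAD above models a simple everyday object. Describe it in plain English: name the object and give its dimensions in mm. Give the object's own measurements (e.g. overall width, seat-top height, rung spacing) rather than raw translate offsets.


An open-topped rectangular box: outside dimensions 530×336×298 mm, with a uniform wall and base thickness of 23 mm. The base is a full 530×336 slab on the floor; four walls sit on top of the base. The front and back walls (the −y and +y sides) span the full width; the two side walls fit between them.


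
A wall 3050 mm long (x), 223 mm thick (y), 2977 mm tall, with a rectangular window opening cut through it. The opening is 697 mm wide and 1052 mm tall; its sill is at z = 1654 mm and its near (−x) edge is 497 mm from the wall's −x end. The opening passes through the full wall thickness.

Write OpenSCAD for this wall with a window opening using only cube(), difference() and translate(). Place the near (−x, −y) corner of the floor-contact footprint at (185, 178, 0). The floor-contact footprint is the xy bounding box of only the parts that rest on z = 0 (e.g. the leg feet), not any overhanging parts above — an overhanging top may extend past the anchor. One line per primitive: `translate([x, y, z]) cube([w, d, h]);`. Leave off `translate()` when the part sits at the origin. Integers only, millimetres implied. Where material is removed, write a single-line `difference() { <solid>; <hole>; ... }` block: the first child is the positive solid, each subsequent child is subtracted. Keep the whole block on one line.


difference() { translate([185, 178, 0]) cube([3050, 223, 2977]); translate([682, 178, 1654]) cube([697, 223, 1052]); }
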